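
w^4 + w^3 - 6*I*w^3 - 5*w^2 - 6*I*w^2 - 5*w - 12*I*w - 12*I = (w + 1)*(w - 4*I)*(w - 3*I)*(w + I)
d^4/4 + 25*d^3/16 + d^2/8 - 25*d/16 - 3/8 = (d/4 + 1/4)*(d - 1)*(d + 1/4)*(d + 6)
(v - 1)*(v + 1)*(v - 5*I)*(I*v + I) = I*v^4 + 5*v^3 + I*v^3 + 5*v^2 - I*v^2 - 5*v - I*v - 5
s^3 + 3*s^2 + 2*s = s*(s + 1)*(s + 2)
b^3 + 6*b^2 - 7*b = b*(b - 1)*(b + 7)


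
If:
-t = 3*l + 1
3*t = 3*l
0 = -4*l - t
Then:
No Solution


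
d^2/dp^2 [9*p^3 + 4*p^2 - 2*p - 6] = 54*p + 8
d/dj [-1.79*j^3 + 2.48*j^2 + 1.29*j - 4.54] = -5.37*j^2 + 4.96*j + 1.29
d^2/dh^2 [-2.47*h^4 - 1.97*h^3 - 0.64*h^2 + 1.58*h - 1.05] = -29.64*h^2 - 11.82*h - 1.28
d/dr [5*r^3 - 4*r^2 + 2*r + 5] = 15*r^2 - 8*r + 2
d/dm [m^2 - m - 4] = 2*m - 1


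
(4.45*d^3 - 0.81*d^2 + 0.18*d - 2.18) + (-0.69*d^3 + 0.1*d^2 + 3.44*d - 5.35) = 3.76*d^3 - 0.71*d^2 + 3.62*d - 7.53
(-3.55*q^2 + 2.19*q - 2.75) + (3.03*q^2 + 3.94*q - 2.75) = -0.52*q^2 + 6.13*q - 5.5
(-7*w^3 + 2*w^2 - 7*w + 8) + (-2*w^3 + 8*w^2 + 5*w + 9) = -9*w^3 + 10*w^2 - 2*w + 17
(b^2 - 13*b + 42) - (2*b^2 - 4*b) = -b^2 - 9*b + 42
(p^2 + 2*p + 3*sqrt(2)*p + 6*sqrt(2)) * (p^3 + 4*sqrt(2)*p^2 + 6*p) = p^5 + 2*p^4 + 7*sqrt(2)*p^4 + 14*sqrt(2)*p^3 + 30*p^3 + 18*sqrt(2)*p^2 + 60*p^2 + 36*sqrt(2)*p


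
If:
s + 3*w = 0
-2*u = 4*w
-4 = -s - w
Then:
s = 6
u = 4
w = -2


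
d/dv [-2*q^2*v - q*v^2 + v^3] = -2*q^2 - 2*q*v + 3*v^2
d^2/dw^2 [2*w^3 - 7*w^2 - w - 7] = 12*w - 14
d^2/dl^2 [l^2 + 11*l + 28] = 2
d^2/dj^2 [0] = 0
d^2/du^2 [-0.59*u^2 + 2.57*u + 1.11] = -1.18000000000000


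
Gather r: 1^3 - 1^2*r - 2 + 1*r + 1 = 0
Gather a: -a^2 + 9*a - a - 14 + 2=-a^2 + 8*a - 12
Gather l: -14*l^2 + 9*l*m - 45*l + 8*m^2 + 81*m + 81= -14*l^2 + l*(9*m - 45) + 8*m^2 + 81*m + 81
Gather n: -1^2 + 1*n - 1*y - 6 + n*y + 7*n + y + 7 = n*(y + 8)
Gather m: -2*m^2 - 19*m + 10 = -2*m^2 - 19*m + 10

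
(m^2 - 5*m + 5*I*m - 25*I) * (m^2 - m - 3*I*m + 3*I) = m^4 - 6*m^3 + 2*I*m^3 + 20*m^2 - 12*I*m^2 - 90*m + 10*I*m + 75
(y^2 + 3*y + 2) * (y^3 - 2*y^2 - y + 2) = y^5 + y^4 - 5*y^3 - 5*y^2 + 4*y + 4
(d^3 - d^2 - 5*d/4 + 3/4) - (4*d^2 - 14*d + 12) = d^3 - 5*d^2 + 51*d/4 - 45/4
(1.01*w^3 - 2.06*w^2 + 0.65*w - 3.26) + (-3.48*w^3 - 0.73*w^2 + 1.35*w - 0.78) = -2.47*w^3 - 2.79*w^2 + 2.0*w - 4.04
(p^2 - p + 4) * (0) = 0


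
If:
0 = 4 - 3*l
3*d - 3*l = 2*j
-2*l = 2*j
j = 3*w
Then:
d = 4/9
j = -4/3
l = 4/3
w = -4/9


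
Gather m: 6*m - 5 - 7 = 6*m - 12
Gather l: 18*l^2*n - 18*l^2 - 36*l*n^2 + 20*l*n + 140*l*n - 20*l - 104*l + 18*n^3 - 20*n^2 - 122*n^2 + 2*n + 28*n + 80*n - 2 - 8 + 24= l^2*(18*n - 18) + l*(-36*n^2 + 160*n - 124) + 18*n^3 - 142*n^2 + 110*n + 14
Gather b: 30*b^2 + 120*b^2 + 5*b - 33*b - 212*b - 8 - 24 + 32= 150*b^2 - 240*b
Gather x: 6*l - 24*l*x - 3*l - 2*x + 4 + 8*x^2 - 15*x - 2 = 3*l + 8*x^2 + x*(-24*l - 17) + 2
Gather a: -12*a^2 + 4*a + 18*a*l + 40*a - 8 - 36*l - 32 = -12*a^2 + a*(18*l + 44) - 36*l - 40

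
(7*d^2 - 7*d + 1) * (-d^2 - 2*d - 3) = -7*d^4 - 7*d^3 - 8*d^2 + 19*d - 3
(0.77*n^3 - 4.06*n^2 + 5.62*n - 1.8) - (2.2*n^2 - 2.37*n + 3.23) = 0.77*n^3 - 6.26*n^2 + 7.99*n - 5.03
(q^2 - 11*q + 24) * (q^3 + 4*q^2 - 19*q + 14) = q^5 - 7*q^4 - 39*q^3 + 319*q^2 - 610*q + 336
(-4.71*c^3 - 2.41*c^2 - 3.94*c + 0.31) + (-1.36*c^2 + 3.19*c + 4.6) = -4.71*c^3 - 3.77*c^2 - 0.75*c + 4.91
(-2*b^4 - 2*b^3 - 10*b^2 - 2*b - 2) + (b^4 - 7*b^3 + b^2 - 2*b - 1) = -b^4 - 9*b^3 - 9*b^2 - 4*b - 3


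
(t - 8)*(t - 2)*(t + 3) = t^3 - 7*t^2 - 14*t + 48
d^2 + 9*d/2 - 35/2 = (d - 5/2)*(d + 7)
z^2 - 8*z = z*(z - 8)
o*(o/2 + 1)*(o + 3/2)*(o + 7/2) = o^4/2 + 7*o^3/2 + 61*o^2/8 + 21*o/4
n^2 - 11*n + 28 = (n - 7)*(n - 4)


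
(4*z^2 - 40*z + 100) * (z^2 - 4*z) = 4*z^4 - 56*z^3 + 260*z^2 - 400*z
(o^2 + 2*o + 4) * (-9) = -9*o^2 - 18*o - 36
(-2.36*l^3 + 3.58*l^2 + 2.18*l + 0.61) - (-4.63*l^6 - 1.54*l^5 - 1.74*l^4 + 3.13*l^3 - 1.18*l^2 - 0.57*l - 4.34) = 4.63*l^6 + 1.54*l^5 + 1.74*l^4 - 5.49*l^3 + 4.76*l^2 + 2.75*l + 4.95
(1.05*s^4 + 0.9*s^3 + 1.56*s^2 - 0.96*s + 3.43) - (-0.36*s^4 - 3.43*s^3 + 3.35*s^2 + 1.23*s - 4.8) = 1.41*s^4 + 4.33*s^3 - 1.79*s^2 - 2.19*s + 8.23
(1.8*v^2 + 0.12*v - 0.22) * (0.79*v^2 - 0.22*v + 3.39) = 1.422*v^4 - 0.3012*v^3 + 5.9018*v^2 + 0.4552*v - 0.7458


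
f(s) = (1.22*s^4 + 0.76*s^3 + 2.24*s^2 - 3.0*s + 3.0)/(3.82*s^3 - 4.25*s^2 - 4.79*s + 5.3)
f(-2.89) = -0.89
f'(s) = (-11.46*s^2 + 8.5*s + 4.79)*(1.22*s^4 + 0.76*s^3 + 2.24*s^2 - 3.0*s + 3.0)/(3.82*s^3 - 4.25*s^2 - 4.79*s + 5.3)^2 + (4.88*s^3 + 2.28*s^2 + 4.48*s - 3.0)/(3.82*s^3 - 4.25*s^2 - 4.79*s + 5.3)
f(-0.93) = 2.67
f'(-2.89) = 0.10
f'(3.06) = -0.17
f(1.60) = 6.26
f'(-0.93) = -14.61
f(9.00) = 3.63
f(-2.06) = -0.94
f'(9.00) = 0.29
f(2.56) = 2.57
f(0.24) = 0.61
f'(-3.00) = 0.13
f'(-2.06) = -0.34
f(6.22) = 2.85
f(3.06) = 2.38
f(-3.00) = -0.91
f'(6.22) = 0.26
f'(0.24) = 0.52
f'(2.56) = -0.66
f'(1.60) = -16.04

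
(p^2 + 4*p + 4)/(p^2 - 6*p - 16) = (p + 2)/(p - 8)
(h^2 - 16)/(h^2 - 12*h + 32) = (h + 4)/(h - 8)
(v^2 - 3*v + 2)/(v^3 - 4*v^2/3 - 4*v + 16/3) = 3*(v - 1)/(3*v^2 + 2*v - 8)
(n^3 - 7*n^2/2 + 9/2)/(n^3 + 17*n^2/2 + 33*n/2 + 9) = (2*n^2 - 9*n + 9)/(2*n^2 + 15*n + 18)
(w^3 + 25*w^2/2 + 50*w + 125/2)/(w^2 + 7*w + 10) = (2*w^2 + 15*w + 25)/(2*(w + 2))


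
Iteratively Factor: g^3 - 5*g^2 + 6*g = (g - 2)*(g^2 - 3*g) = g*(g - 2)*(g - 3)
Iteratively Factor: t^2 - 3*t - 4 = (t - 4)*(t + 1)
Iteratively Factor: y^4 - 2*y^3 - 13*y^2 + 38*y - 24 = (y - 2)*(y^3 - 13*y + 12) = (y - 3)*(y - 2)*(y^2 + 3*y - 4) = (y - 3)*(y - 2)*(y - 1)*(y + 4)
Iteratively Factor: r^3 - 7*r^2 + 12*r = (r - 4)*(r^2 - 3*r) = r*(r - 4)*(r - 3)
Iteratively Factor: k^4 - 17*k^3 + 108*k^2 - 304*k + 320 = (k - 5)*(k^3 - 12*k^2 + 48*k - 64) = (k - 5)*(k - 4)*(k^2 - 8*k + 16) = (k - 5)*(k - 4)^2*(k - 4)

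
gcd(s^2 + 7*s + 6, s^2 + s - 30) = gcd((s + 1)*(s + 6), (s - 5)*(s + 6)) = s + 6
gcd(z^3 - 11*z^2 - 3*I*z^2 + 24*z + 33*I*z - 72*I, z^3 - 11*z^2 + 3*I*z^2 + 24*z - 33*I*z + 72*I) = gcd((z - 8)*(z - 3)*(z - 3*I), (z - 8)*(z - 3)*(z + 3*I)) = z^2 - 11*z + 24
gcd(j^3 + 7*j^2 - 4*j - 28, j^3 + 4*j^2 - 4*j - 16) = j^2 - 4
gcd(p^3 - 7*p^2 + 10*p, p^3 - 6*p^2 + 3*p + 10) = p^2 - 7*p + 10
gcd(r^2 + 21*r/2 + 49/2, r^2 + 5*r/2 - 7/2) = r + 7/2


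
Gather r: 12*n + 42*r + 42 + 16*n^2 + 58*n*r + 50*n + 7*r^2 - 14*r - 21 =16*n^2 + 62*n + 7*r^2 + r*(58*n + 28) + 21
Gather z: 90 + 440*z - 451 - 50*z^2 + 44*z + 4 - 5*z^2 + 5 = -55*z^2 + 484*z - 352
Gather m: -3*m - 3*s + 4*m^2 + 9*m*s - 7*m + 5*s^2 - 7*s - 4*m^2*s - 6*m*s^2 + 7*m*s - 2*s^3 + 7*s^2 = m^2*(4 - 4*s) + m*(-6*s^2 + 16*s - 10) - 2*s^3 + 12*s^2 - 10*s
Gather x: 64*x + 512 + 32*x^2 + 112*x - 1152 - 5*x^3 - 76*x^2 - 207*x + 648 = -5*x^3 - 44*x^2 - 31*x + 8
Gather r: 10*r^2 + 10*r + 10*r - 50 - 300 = 10*r^2 + 20*r - 350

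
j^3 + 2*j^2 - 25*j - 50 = (j - 5)*(j + 2)*(j + 5)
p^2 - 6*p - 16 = (p - 8)*(p + 2)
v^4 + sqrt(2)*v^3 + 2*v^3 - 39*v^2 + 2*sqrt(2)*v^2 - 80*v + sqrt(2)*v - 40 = (v - 4*sqrt(2))*(v + 5*sqrt(2))*(sqrt(2)*v/2 + sqrt(2)/2)*(sqrt(2)*v + sqrt(2))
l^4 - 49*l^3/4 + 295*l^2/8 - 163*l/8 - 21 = (l - 8)*(l - 3)*(l - 7/4)*(l + 1/2)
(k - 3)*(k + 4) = k^2 + k - 12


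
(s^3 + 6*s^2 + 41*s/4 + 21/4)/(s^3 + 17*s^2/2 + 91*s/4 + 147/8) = 2*(s + 1)/(2*s + 7)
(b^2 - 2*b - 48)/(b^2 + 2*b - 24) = (b - 8)/(b - 4)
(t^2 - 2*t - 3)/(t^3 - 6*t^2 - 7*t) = (t - 3)/(t*(t - 7))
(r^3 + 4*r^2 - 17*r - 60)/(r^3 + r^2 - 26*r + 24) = (r^2 + 8*r + 15)/(r^2 + 5*r - 6)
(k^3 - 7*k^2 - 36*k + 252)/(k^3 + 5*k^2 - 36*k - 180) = (k - 7)/(k + 5)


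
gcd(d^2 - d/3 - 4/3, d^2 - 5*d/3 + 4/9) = d - 4/3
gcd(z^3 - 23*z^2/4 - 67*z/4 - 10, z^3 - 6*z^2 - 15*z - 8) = z^2 - 7*z - 8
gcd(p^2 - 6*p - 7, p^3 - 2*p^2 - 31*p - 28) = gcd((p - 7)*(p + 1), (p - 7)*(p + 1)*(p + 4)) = p^2 - 6*p - 7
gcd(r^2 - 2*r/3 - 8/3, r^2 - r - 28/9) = r + 4/3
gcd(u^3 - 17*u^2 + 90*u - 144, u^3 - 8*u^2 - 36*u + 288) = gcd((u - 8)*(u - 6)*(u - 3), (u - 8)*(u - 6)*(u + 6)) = u^2 - 14*u + 48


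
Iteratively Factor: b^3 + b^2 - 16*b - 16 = (b + 4)*(b^2 - 3*b - 4) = (b + 1)*(b + 4)*(b - 4)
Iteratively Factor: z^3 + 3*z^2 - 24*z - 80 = (z + 4)*(z^2 - z - 20) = (z - 5)*(z + 4)*(z + 4)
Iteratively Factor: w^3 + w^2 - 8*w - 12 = (w + 2)*(w^2 - w - 6) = (w - 3)*(w + 2)*(w + 2)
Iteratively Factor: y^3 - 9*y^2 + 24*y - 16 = (y - 1)*(y^2 - 8*y + 16) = (y - 4)*(y - 1)*(y - 4)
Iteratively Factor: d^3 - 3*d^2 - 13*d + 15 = (d + 3)*(d^2 - 6*d + 5) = (d - 5)*(d + 3)*(d - 1)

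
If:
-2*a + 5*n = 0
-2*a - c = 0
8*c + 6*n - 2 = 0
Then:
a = -5/34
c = 5/17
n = -1/17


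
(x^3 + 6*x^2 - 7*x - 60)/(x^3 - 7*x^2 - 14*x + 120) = (x^2 + 2*x - 15)/(x^2 - 11*x + 30)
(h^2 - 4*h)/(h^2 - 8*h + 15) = h*(h - 4)/(h^2 - 8*h + 15)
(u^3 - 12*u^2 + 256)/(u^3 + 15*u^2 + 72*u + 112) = (u^2 - 16*u + 64)/(u^2 + 11*u + 28)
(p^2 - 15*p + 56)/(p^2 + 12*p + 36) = (p^2 - 15*p + 56)/(p^2 + 12*p + 36)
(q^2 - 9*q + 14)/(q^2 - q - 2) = (q - 7)/(q + 1)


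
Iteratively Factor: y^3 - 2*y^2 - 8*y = (y + 2)*(y^2 - 4*y) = (y - 4)*(y + 2)*(y)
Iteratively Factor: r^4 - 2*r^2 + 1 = (r + 1)*(r^3 - r^2 - r + 1) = (r - 1)*(r + 1)*(r^2 - 1) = (r - 1)^2*(r + 1)*(r + 1)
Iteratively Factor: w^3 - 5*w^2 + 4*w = (w - 4)*(w^2 - w) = w*(w - 4)*(w - 1)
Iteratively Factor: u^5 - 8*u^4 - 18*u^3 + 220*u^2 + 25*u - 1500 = (u + 4)*(u^4 - 12*u^3 + 30*u^2 + 100*u - 375) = (u - 5)*(u + 4)*(u^3 - 7*u^2 - 5*u + 75) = (u - 5)*(u + 3)*(u + 4)*(u^2 - 10*u + 25) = (u - 5)^2*(u + 3)*(u + 4)*(u - 5)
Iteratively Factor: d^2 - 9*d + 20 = (d - 4)*(d - 5)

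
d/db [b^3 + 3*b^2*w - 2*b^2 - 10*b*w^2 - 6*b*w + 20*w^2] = 3*b^2 + 6*b*w - 4*b - 10*w^2 - 6*w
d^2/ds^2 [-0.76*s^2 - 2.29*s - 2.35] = -1.52000000000000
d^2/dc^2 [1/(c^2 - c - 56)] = 2*(c^2 - c - (2*c - 1)^2 - 56)/(-c^2 + c + 56)^3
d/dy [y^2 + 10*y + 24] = 2*y + 10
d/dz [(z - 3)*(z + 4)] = 2*z + 1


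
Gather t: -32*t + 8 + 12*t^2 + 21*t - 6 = 12*t^2 - 11*t + 2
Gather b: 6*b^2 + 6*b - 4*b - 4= 6*b^2 + 2*b - 4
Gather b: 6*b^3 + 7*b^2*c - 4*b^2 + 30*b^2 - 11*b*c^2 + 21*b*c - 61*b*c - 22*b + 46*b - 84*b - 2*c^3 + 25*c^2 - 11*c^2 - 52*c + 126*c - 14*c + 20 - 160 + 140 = 6*b^3 + b^2*(7*c + 26) + b*(-11*c^2 - 40*c - 60) - 2*c^3 + 14*c^2 + 60*c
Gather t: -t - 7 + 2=-t - 5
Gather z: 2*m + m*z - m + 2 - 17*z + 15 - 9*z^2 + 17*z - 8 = m*z + m - 9*z^2 + 9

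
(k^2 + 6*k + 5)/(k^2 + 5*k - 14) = (k^2 + 6*k + 5)/(k^2 + 5*k - 14)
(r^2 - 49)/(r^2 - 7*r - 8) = (49 - r^2)/(-r^2 + 7*r + 8)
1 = 1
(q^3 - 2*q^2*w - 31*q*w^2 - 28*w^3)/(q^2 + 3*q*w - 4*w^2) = (q^2 - 6*q*w - 7*w^2)/(q - w)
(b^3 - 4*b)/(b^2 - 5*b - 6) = b*(4 - b^2)/(-b^2 + 5*b + 6)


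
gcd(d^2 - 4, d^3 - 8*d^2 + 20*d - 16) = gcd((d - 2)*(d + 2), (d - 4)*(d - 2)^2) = d - 2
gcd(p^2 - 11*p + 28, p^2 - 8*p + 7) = p - 7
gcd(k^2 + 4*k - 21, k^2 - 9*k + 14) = 1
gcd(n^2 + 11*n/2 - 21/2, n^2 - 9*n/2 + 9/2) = n - 3/2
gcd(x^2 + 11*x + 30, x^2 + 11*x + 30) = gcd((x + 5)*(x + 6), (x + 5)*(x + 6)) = x^2 + 11*x + 30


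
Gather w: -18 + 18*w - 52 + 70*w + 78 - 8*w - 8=80*w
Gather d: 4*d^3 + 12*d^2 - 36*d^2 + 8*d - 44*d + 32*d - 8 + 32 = 4*d^3 - 24*d^2 - 4*d + 24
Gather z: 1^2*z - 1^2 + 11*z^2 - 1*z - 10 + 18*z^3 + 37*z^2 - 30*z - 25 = 18*z^3 + 48*z^2 - 30*z - 36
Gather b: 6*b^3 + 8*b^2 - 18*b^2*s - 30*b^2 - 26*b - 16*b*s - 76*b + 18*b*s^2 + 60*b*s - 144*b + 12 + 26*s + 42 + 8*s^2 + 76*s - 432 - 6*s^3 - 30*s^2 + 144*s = 6*b^3 + b^2*(-18*s - 22) + b*(18*s^2 + 44*s - 246) - 6*s^3 - 22*s^2 + 246*s - 378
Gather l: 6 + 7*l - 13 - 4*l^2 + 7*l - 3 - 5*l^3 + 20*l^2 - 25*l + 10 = -5*l^3 + 16*l^2 - 11*l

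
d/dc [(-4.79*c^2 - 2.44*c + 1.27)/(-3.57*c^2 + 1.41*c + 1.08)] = (-15.4647*c^2 - 1.2786*c - 4.4259)/(12.7449*c^4 - 10.0674*c^3 - 5.7231*c^2 + 3.0456*c + 1.1664)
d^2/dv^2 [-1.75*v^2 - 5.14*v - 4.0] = -3.50000000000000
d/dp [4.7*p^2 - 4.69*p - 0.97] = 9.4*p - 4.69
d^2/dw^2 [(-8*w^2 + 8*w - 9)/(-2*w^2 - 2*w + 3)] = 4*(-32*w^3 + 126*w^2 - 18*w + 57)/(8*w^6 + 24*w^5 - 12*w^4 - 64*w^3 + 18*w^2 + 54*w - 27)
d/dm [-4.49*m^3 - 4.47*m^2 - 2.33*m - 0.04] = -13.47*m^2 - 8.94*m - 2.33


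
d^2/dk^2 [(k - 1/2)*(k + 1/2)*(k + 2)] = 6*k + 4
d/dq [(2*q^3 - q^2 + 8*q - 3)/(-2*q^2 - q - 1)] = (-4*q^4 - 4*q^3 + 11*q^2 - 10*q - 11)/(4*q^4 + 4*q^3 + 5*q^2 + 2*q + 1)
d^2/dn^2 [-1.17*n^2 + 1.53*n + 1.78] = -2.34000000000000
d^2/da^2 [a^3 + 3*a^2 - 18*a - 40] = 6*a + 6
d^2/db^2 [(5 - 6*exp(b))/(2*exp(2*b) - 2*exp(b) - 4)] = (-6*exp(4*b) + 14*exp(3*b) - 87*exp(2*b) + 57*exp(b) - 34)*exp(b)/(2*(exp(6*b) - 3*exp(5*b) - 3*exp(4*b) + 11*exp(3*b) + 6*exp(2*b) - 12*exp(b) - 8))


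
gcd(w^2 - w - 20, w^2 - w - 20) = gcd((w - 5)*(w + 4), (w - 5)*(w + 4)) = w^2 - w - 20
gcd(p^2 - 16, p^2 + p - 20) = p - 4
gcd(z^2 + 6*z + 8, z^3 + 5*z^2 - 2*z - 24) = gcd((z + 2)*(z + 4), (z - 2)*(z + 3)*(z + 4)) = z + 4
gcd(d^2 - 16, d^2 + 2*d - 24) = d - 4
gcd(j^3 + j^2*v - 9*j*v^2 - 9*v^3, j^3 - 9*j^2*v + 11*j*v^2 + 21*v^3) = -j^2 + 2*j*v + 3*v^2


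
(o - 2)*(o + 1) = o^2 - o - 2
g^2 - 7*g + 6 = (g - 6)*(g - 1)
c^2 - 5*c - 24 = (c - 8)*(c + 3)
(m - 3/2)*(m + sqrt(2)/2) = m^2 - 3*m/2 + sqrt(2)*m/2 - 3*sqrt(2)/4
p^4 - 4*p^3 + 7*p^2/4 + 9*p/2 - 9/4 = (p - 3)*(p - 3/2)*(p - 1/2)*(p + 1)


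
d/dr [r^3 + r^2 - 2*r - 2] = 3*r^2 + 2*r - 2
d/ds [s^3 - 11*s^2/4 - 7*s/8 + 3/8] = 3*s^2 - 11*s/2 - 7/8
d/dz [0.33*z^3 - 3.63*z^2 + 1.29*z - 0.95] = 0.99*z^2 - 7.26*z + 1.29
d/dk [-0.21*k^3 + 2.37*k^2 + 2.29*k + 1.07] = -0.63*k^2 + 4.74*k + 2.29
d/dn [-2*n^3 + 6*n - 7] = 6 - 6*n^2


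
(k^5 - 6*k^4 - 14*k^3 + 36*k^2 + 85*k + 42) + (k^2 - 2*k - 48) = k^5 - 6*k^4 - 14*k^3 + 37*k^2 + 83*k - 6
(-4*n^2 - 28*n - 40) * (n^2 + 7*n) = -4*n^4 - 56*n^3 - 236*n^2 - 280*n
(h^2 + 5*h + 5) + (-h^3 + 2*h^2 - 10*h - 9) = -h^3 + 3*h^2 - 5*h - 4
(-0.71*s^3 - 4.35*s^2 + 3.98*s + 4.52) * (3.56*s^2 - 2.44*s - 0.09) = -2.5276*s^5 - 13.7536*s^4 + 24.8467*s^3 + 6.7715*s^2 - 11.387*s - 0.4068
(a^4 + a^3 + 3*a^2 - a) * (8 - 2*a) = -2*a^5 + 6*a^4 + 2*a^3 + 26*a^2 - 8*a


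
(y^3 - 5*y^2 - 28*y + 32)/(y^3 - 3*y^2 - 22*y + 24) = (y - 8)/(y - 6)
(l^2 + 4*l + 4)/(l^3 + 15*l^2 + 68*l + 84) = (l + 2)/(l^2 + 13*l + 42)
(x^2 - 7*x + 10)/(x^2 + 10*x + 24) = (x^2 - 7*x + 10)/(x^2 + 10*x + 24)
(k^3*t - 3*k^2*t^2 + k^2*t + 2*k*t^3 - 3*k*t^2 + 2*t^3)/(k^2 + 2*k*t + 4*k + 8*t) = t*(k^3 - 3*k^2*t + k^2 + 2*k*t^2 - 3*k*t + 2*t^2)/(k^2 + 2*k*t + 4*k + 8*t)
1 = 1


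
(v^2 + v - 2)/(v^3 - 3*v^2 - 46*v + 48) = (v + 2)/(v^2 - 2*v - 48)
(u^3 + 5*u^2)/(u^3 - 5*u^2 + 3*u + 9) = u^2*(u + 5)/(u^3 - 5*u^2 + 3*u + 9)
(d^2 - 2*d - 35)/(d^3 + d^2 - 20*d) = (d - 7)/(d*(d - 4))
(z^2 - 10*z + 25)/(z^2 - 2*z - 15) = (z - 5)/(z + 3)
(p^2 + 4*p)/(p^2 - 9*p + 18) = p*(p + 4)/(p^2 - 9*p + 18)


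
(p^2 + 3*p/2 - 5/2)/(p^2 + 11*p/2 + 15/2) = (p - 1)/(p + 3)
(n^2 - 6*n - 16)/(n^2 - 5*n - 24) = (n + 2)/(n + 3)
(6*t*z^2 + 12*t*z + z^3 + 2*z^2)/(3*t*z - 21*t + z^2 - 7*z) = z*(6*t*z + 12*t + z^2 + 2*z)/(3*t*z - 21*t + z^2 - 7*z)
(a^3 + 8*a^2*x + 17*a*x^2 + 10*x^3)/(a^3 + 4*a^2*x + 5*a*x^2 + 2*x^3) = (a + 5*x)/(a + x)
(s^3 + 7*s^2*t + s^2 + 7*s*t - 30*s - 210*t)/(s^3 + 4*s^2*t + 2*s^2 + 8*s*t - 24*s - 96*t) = (s^2 + 7*s*t - 5*s - 35*t)/(s^2 + 4*s*t - 4*s - 16*t)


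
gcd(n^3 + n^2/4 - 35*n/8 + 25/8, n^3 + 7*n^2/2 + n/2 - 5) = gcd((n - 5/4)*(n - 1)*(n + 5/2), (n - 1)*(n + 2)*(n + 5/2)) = n^2 + 3*n/2 - 5/2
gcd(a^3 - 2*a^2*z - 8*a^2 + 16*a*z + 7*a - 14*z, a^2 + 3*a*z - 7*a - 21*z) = a - 7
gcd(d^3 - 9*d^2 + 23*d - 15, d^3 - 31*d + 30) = d^2 - 6*d + 5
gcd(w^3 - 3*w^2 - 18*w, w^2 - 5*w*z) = w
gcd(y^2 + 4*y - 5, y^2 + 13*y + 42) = 1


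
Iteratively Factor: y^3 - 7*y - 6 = (y + 1)*(y^2 - y - 6) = (y - 3)*(y + 1)*(y + 2)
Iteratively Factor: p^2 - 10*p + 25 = (p - 5)*(p - 5)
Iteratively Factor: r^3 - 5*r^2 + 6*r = (r - 2)*(r^2 - 3*r) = (r - 3)*(r - 2)*(r)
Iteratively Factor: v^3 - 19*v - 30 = (v + 3)*(v^2 - 3*v - 10) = (v + 2)*(v + 3)*(v - 5)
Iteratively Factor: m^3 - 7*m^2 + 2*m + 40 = (m + 2)*(m^2 - 9*m + 20) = (m - 4)*(m + 2)*(m - 5)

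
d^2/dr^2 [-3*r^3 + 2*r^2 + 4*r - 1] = 4 - 18*r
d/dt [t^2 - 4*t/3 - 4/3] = 2*t - 4/3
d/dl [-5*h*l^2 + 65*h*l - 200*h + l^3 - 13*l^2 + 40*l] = -10*h*l + 65*h + 3*l^2 - 26*l + 40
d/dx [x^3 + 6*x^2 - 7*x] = 3*x^2 + 12*x - 7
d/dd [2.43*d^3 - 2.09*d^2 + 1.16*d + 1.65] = 7.29*d^2 - 4.18*d + 1.16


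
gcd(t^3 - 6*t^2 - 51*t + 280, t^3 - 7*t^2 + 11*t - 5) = t - 5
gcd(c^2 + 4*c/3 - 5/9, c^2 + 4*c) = 1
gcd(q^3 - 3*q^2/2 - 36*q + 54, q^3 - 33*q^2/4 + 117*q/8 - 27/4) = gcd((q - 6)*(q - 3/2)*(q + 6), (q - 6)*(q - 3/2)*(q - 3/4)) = q^2 - 15*q/2 + 9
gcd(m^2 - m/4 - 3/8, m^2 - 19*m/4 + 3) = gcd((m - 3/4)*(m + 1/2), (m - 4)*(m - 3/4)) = m - 3/4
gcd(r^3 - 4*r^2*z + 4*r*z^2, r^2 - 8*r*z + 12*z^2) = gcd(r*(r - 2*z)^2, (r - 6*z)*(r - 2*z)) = -r + 2*z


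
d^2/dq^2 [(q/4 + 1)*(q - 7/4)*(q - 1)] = 3*q/2 + 5/8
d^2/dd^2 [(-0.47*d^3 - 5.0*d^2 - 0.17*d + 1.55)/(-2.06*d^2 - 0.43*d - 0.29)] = (-1.77635683940025e-15*d^5 - 7.80292599999999*d^3 - 57.035826*d^2 - 8.610126*d + 2.077352)/(8.741816*d^6 + 5.474244*d^5 + 4.834614*d^4 + 1.620799*d^3 + 0.680601*d^2 + 0.108489*d + 0.024389)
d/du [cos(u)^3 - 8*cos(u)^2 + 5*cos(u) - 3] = (-3*cos(u)^2 + 16*cos(u) - 5)*sin(u)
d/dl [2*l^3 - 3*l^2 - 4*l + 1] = 6*l^2 - 6*l - 4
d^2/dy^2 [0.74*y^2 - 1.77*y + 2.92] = 1.48000000000000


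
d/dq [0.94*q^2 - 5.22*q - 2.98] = 1.88*q - 5.22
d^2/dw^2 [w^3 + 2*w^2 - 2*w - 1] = 6*w + 4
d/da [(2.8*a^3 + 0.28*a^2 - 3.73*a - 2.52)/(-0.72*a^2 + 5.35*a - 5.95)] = (-2.016*a^4 + 29.96*a^3 - 51.1676*a^2 - 6.9608*a + 35.6755)/(0.5184*a^4 - 7.704*a^3 + 37.1905*a^2 - 63.665*a + 35.4025)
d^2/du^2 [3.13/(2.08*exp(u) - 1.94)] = (13.541632*exp(u) + 12.630176)*exp(u)/(2.08*exp(u) - 1.94)^3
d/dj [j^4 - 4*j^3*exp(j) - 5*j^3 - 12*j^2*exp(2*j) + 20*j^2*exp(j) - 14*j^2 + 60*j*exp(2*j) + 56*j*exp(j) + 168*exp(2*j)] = -4*j^3*exp(j) + 4*j^3 - 24*j^2*exp(2*j) + 8*j^2*exp(j) - 15*j^2 + 96*j*exp(2*j) + 96*j*exp(j) - 28*j + 396*exp(2*j) + 56*exp(j)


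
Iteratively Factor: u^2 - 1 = (u + 1)*(u - 1)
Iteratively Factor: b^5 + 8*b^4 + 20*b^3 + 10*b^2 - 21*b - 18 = (b + 2)*(b^4 + 6*b^3 + 8*b^2 - 6*b - 9) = (b - 1)*(b + 2)*(b^3 + 7*b^2 + 15*b + 9) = (b - 1)*(b + 1)*(b + 2)*(b^2 + 6*b + 9) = (b - 1)*(b + 1)*(b + 2)*(b + 3)*(b + 3)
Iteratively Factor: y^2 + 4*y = (y + 4)*(y)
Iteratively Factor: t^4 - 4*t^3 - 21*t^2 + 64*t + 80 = (t - 5)*(t^3 + t^2 - 16*t - 16) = (t - 5)*(t - 4)*(t^2 + 5*t + 4) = (t - 5)*(t - 4)*(t + 1)*(t + 4)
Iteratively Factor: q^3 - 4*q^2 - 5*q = (q - 5)*(q^2 + q) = (q - 5)*(q + 1)*(q)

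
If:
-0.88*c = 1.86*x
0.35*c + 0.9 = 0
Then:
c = -2.57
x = 1.22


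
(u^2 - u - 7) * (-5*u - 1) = -5*u^3 + 4*u^2 + 36*u + 7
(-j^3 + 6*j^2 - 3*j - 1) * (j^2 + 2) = -j^5 + 6*j^4 - 5*j^3 + 11*j^2 - 6*j - 2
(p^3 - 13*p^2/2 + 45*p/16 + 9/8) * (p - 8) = p^4 - 29*p^3/2 + 877*p^2/16 - 171*p/8 - 9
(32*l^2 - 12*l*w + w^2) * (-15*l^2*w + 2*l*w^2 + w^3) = -480*l^4*w + 244*l^3*w^2 - 7*l^2*w^3 - 10*l*w^4 + w^5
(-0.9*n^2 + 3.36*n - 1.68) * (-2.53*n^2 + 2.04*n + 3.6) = 2.277*n^4 - 10.3368*n^3 + 7.8648*n^2 + 8.6688*n - 6.048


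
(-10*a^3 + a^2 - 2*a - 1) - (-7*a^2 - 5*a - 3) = -10*a^3 + 8*a^2 + 3*a + 2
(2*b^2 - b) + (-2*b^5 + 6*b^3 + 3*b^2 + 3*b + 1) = -2*b^5 + 6*b^3 + 5*b^2 + 2*b + 1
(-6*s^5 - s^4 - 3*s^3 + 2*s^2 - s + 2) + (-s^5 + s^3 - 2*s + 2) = -7*s^5 - s^4 - 2*s^3 + 2*s^2 - 3*s + 4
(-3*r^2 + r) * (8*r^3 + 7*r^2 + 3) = -24*r^5 - 13*r^4 + 7*r^3 - 9*r^2 + 3*r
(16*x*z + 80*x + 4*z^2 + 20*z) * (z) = 16*x*z^2 + 80*x*z + 4*z^3 + 20*z^2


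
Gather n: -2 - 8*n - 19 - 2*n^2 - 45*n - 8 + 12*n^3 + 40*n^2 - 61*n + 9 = 12*n^3 + 38*n^2 - 114*n - 20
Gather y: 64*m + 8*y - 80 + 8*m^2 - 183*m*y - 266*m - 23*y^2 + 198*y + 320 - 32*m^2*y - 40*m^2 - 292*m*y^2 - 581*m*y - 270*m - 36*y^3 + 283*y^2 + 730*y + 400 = -32*m^2 - 472*m - 36*y^3 + y^2*(260 - 292*m) + y*(-32*m^2 - 764*m + 936) + 640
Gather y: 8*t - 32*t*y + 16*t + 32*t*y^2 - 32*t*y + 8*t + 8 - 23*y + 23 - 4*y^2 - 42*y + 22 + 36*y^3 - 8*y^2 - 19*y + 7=32*t + 36*y^3 + y^2*(32*t - 12) + y*(-64*t - 84) + 60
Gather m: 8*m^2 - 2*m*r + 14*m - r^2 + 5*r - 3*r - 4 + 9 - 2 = 8*m^2 + m*(14 - 2*r) - r^2 + 2*r + 3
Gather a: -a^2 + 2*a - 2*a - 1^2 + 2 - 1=-a^2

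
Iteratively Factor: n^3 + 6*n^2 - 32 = (n + 4)*(n^2 + 2*n - 8) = (n + 4)^2*(n - 2)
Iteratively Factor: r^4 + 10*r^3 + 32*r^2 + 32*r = (r + 4)*(r^3 + 6*r^2 + 8*r) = (r + 2)*(r + 4)*(r^2 + 4*r) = (r + 2)*(r + 4)^2*(r)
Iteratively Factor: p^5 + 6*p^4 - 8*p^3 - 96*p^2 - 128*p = (p)*(p^4 + 6*p^3 - 8*p^2 - 96*p - 128) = p*(p + 4)*(p^3 + 2*p^2 - 16*p - 32) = p*(p + 4)^2*(p^2 - 2*p - 8) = p*(p - 4)*(p + 4)^2*(p + 2)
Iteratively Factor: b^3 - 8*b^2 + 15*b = (b)*(b^2 - 8*b + 15) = b*(b - 5)*(b - 3)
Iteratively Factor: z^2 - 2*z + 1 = (z - 1)*(z - 1)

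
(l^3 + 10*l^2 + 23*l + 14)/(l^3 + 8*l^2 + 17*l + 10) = (l + 7)/(l + 5)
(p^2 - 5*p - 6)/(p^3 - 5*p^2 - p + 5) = (p - 6)/(p^2 - 6*p + 5)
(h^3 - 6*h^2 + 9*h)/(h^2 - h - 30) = h*(-h^2 + 6*h - 9)/(-h^2 + h + 30)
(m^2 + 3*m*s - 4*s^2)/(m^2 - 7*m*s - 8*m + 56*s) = (m^2 + 3*m*s - 4*s^2)/(m^2 - 7*m*s - 8*m + 56*s)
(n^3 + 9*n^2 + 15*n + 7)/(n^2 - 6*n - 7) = (n^2 + 8*n + 7)/(n - 7)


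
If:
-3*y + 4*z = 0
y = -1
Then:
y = -1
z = -3/4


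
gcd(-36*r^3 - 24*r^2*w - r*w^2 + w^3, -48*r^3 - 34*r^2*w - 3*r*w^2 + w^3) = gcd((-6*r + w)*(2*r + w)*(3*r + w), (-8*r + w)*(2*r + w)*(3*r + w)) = 6*r^2 + 5*r*w + w^2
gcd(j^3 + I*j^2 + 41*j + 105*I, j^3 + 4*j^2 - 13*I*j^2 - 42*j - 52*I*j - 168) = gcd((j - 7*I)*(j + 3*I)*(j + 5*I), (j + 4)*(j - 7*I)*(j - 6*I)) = j - 7*I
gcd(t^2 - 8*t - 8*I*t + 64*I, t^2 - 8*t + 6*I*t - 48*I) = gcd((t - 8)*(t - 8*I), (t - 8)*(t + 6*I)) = t - 8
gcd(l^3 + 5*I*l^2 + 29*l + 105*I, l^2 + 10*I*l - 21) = l^2 + 10*I*l - 21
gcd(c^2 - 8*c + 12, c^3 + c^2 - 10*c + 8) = c - 2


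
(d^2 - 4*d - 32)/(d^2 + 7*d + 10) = (d^2 - 4*d - 32)/(d^2 + 7*d + 10)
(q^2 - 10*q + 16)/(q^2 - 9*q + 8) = (q - 2)/(q - 1)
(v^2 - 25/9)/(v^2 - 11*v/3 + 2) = (9*v^2 - 25)/(3*(3*v^2 - 11*v + 6))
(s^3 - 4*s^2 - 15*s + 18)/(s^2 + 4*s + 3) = (s^2 - 7*s + 6)/(s + 1)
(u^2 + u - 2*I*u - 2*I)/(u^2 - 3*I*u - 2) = (u + 1)/(u - I)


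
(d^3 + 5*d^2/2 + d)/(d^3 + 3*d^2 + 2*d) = (d + 1/2)/(d + 1)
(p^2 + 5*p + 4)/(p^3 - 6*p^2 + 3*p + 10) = (p + 4)/(p^2 - 7*p + 10)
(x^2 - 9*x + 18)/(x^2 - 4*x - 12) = (x - 3)/(x + 2)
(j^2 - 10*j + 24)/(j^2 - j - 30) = (j - 4)/(j + 5)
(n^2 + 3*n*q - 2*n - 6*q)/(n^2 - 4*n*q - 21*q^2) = (2 - n)/(-n + 7*q)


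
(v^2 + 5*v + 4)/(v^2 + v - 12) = (v + 1)/(v - 3)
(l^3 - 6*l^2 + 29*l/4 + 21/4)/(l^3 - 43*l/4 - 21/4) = (l - 3)/(l + 3)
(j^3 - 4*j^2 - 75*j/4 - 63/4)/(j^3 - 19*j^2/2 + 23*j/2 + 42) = (j + 3/2)/(j - 4)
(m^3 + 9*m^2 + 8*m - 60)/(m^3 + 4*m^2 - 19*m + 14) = (m^2 + 11*m + 30)/(m^2 + 6*m - 7)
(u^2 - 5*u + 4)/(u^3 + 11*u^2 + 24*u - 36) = (u - 4)/(u^2 + 12*u + 36)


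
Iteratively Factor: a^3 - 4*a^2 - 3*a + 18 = (a + 2)*(a^2 - 6*a + 9) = (a - 3)*(a + 2)*(a - 3)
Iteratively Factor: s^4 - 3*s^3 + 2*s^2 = (s)*(s^3 - 3*s^2 + 2*s) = s^2*(s^2 - 3*s + 2) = s^2*(s - 1)*(s - 2)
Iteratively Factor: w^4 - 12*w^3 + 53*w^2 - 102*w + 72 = (w - 4)*(w^3 - 8*w^2 + 21*w - 18) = (w - 4)*(w - 3)*(w^2 - 5*w + 6) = (w - 4)*(w - 3)^2*(w - 2)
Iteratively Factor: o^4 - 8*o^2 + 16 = (o + 2)*(o^3 - 2*o^2 - 4*o + 8) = (o - 2)*(o + 2)*(o^2 - 4) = (o - 2)^2*(o + 2)*(o + 2)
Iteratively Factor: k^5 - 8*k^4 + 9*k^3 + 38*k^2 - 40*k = (k)*(k^4 - 8*k^3 + 9*k^2 + 38*k - 40) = k*(k + 2)*(k^3 - 10*k^2 + 29*k - 20) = k*(k - 4)*(k + 2)*(k^2 - 6*k + 5) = k*(k - 5)*(k - 4)*(k + 2)*(k - 1)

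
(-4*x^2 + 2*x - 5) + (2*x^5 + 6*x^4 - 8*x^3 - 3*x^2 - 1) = 2*x^5 + 6*x^4 - 8*x^3 - 7*x^2 + 2*x - 6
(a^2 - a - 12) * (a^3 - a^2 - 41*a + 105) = a^5 - 2*a^4 - 52*a^3 + 158*a^2 + 387*a - 1260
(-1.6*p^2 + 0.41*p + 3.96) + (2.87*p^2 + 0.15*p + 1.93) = 1.27*p^2 + 0.56*p + 5.89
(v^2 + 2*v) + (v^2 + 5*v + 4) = 2*v^2 + 7*v + 4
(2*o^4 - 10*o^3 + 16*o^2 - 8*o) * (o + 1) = 2*o^5 - 8*o^4 + 6*o^3 + 8*o^2 - 8*o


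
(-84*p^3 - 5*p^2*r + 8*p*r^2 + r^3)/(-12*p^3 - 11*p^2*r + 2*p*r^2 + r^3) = (7*p + r)/(p + r)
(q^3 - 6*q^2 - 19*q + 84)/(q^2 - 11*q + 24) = (q^2 - 3*q - 28)/(q - 8)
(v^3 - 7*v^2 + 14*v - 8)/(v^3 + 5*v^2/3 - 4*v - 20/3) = 3*(v^2 - 5*v + 4)/(3*v^2 + 11*v + 10)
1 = 1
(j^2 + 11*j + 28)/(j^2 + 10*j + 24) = (j + 7)/(j + 6)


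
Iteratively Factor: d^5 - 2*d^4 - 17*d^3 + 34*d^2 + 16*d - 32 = (d - 4)*(d^4 + 2*d^3 - 9*d^2 - 2*d + 8) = (d - 4)*(d + 4)*(d^3 - 2*d^2 - d + 2) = (d - 4)*(d - 2)*(d + 4)*(d^2 - 1) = (d - 4)*(d - 2)*(d - 1)*(d + 4)*(d + 1)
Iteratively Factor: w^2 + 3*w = (w)*(w + 3)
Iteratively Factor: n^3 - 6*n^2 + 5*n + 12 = (n - 3)*(n^2 - 3*n - 4) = (n - 4)*(n - 3)*(n + 1)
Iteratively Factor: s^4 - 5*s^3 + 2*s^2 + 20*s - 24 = (s - 2)*(s^3 - 3*s^2 - 4*s + 12) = (s - 3)*(s - 2)*(s^2 - 4) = (s - 3)*(s - 2)*(s + 2)*(s - 2)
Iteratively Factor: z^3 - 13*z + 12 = (z + 4)*(z^2 - 4*z + 3) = (z - 3)*(z + 4)*(z - 1)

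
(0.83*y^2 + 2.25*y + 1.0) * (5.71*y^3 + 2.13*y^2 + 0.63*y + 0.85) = 4.7393*y^5 + 14.6154*y^4 + 11.0254*y^3 + 4.253*y^2 + 2.5425*y + 0.85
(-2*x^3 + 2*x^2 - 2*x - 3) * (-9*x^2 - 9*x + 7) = 18*x^5 - 14*x^3 + 59*x^2 + 13*x - 21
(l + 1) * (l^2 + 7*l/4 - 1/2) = l^3 + 11*l^2/4 + 5*l/4 - 1/2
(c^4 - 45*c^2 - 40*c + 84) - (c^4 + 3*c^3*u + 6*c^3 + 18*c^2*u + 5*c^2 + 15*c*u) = -3*c^3*u - 6*c^3 - 18*c^2*u - 50*c^2 - 15*c*u - 40*c + 84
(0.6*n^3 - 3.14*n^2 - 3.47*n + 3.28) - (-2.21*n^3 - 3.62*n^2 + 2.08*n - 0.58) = 2.81*n^3 + 0.48*n^2 - 5.55*n + 3.86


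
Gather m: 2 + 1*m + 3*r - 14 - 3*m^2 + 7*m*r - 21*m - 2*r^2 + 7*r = -3*m^2 + m*(7*r - 20) - 2*r^2 + 10*r - 12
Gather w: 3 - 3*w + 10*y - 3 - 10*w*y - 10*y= w*(-10*y - 3)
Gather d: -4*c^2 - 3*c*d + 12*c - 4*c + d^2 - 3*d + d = -4*c^2 + 8*c + d^2 + d*(-3*c - 2)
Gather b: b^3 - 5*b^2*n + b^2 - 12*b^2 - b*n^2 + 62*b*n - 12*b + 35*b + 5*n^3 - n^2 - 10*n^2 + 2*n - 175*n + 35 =b^3 + b^2*(-5*n - 11) + b*(-n^2 + 62*n + 23) + 5*n^3 - 11*n^2 - 173*n + 35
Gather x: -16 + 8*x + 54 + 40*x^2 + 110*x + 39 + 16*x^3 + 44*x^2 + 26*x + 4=16*x^3 + 84*x^2 + 144*x + 81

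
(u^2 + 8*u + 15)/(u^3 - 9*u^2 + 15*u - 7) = (u^2 + 8*u + 15)/(u^3 - 9*u^2 + 15*u - 7)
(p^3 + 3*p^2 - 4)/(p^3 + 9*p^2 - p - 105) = (p^3 + 3*p^2 - 4)/(p^3 + 9*p^2 - p - 105)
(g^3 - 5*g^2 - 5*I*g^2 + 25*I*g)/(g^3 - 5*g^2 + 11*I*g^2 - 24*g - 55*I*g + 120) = g*(g - 5*I)/(g^2 + 11*I*g - 24)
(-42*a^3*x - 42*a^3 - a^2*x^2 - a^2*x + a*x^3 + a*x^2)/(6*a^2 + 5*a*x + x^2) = a*(-42*a^2*x - 42*a^2 - a*x^2 - a*x + x^3 + x^2)/(6*a^2 + 5*a*x + x^2)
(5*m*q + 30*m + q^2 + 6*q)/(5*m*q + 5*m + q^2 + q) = (q + 6)/(q + 1)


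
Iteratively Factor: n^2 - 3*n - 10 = (n - 5)*(n + 2)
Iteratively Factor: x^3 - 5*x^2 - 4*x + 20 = (x - 5)*(x^2 - 4) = (x - 5)*(x + 2)*(x - 2)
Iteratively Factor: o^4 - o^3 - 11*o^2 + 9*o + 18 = (o - 2)*(o^3 + o^2 - 9*o - 9) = (o - 2)*(o + 3)*(o^2 - 2*o - 3) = (o - 3)*(o - 2)*(o + 3)*(o + 1)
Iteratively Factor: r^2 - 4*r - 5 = (r + 1)*(r - 5)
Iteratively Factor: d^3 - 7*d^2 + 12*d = (d - 4)*(d^2 - 3*d) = d*(d - 4)*(d - 3)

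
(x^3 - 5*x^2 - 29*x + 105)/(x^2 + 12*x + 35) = (x^2 - 10*x + 21)/(x + 7)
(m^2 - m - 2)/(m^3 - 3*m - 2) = 1/(m + 1)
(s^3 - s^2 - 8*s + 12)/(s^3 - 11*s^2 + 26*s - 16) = (s^2 + s - 6)/(s^2 - 9*s + 8)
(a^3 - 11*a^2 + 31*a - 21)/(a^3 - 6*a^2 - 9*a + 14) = (a - 3)/(a + 2)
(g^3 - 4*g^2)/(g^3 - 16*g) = g/(g + 4)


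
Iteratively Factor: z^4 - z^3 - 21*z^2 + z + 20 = (z - 1)*(z^3 - 21*z - 20) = (z - 1)*(z + 1)*(z^2 - z - 20) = (z - 1)*(z + 1)*(z + 4)*(z - 5)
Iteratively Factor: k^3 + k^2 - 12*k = (k - 3)*(k^2 + 4*k) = (k - 3)*(k + 4)*(k)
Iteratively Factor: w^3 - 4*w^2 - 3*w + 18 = (w - 3)*(w^2 - w - 6) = (w - 3)*(w + 2)*(w - 3)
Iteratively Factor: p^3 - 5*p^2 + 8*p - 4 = (p - 1)*(p^2 - 4*p + 4) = (p - 2)*(p - 1)*(p - 2)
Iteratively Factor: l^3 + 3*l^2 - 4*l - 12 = (l - 2)*(l^2 + 5*l + 6) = (l - 2)*(l + 2)*(l + 3)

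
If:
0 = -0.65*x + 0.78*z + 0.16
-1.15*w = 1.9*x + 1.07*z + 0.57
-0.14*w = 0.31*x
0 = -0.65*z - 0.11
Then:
No Solution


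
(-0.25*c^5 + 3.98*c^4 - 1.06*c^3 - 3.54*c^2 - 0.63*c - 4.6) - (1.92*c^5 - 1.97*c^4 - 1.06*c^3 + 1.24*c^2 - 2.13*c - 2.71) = -2.17*c^5 + 5.95*c^4 - 4.78*c^2 + 1.5*c - 1.89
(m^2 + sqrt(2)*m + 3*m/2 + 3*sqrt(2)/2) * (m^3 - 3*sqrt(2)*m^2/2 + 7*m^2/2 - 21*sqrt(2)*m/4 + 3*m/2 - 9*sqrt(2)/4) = m^5 - sqrt(2)*m^4/2 + 5*m^4 - 5*sqrt(2)*m^3/2 + 15*m^3/4 - 51*m^2/4 - 27*sqrt(2)*m^2/8 - 81*m/4 - 9*sqrt(2)*m/8 - 27/4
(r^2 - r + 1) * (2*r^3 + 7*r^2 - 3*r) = 2*r^5 + 5*r^4 - 8*r^3 + 10*r^2 - 3*r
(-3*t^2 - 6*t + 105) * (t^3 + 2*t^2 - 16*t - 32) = -3*t^5 - 12*t^4 + 141*t^3 + 402*t^2 - 1488*t - 3360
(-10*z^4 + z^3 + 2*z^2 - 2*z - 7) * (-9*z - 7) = 90*z^5 + 61*z^4 - 25*z^3 + 4*z^2 + 77*z + 49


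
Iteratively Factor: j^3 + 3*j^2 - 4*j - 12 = (j - 2)*(j^2 + 5*j + 6) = (j - 2)*(j + 2)*(j + 3)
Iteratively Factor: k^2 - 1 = (k + 1)*(k - 1)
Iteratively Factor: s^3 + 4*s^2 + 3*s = (s + 1)*(s^2 + 3*s) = (s + 1)*(s + 3)*(s)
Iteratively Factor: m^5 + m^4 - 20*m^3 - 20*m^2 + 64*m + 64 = (m + 2)*(m^4 - m^3 - 18*m^2 + 16*m + 32) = (m + 1)*(m + 2)*(m^3 - 2*m^2 - 16*m + 32) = (m + 1)*(m + 2)*(m + 4)*(m^2 - 6*m + 8) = (m - 2)*(m + 1)*(m + 2)*(m + 4)*(m - 4)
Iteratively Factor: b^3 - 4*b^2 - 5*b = (b)*(b^2 - 4*b - 5) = b*(b + 1)*(b - 5)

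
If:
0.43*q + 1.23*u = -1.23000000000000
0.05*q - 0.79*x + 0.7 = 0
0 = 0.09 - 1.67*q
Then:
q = 0.05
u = -1.02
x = 0.89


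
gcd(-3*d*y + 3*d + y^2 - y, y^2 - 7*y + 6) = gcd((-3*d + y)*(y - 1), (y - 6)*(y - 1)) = y - 1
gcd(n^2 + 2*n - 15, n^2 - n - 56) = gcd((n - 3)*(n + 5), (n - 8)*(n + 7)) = 1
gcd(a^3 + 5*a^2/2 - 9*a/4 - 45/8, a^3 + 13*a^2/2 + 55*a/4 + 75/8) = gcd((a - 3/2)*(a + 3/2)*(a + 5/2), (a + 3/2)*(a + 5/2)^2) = a^2 + 4*a + 15/4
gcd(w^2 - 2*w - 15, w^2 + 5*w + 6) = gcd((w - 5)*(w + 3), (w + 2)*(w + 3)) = w + 3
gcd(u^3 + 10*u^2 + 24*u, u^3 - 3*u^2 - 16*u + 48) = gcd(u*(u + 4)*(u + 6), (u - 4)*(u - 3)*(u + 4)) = u + 4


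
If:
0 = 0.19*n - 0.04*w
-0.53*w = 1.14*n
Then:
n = 0.00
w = 0.00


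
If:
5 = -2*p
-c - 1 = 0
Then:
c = -1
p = -5/2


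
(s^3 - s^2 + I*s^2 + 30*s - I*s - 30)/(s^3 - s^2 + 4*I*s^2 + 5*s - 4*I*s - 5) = (s^2 + I*s + 30)/(s^2 + 4*I*s + 5)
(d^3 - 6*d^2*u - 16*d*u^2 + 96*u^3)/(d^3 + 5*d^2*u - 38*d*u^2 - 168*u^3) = (d - 4*u)/(d + 7*u)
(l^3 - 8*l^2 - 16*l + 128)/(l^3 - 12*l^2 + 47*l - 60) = (l^2 - 4*l - 32)/(l^2 - 8*l + 15)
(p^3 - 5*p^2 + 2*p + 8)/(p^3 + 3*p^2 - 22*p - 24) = (p - 2)/(p + 6)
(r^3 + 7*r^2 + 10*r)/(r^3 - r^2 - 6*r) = (r + 5)/(r - 3)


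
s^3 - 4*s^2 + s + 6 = (s - 3)*(s - 2)*(s + 1)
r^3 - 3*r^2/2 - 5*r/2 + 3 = (r - 2)*(r - 1)*(r + 3/2)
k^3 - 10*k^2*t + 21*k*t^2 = k*(k - 7*t)*(k - 3*t)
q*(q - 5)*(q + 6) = q^3 + q^2 - 30*q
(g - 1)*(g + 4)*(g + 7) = g^3 + 10*g^2 + 17*g - 28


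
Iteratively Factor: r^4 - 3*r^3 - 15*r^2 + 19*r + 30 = (r - 5)*(r^3 + 2*r^2 - 5*r - 6) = (r - 5)*(r + 1)*(r^2 + r - 6) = (r - 5)*(r + 1)*(r + 3)*(r - 2)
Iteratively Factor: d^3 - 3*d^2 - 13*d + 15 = (d - 5)*(d^2 + 2*d - 3) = (d - 5)*(d - 1)*(d + 3)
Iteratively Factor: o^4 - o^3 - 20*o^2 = (o - 5)*(o^3 + 4*o^2) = o*(o - 5)*(o^2 + 4*o) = o*(o - 5)*(o + 4)*(o)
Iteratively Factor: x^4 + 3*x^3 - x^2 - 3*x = (x + 1)*(x^3 + 2*x^2 - 3*x) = (x - 1)*(x + 1)*(x^2 + 3*x) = (x - 1)*(x + 1)*(x + 3)*(x)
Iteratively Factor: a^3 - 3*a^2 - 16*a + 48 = (a - 3)*(a^2 - 16) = (a - 4)*(a - 3)*(a + 4)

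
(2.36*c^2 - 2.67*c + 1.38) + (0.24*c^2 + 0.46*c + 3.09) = 2.6*c^2 - 2.21*c + 4.47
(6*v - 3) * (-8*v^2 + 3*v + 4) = -48*v^3 + 42*v^2 + 15*v - 12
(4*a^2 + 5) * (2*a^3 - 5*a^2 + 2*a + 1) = 8*a^5 - 20*a^4 + 18*a^3 - 21*a^2 + 10*a + 5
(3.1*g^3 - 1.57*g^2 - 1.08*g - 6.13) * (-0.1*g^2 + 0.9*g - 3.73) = -0.31*g^5 + 2.947*g^4 - 12.868*g^3 + 5.4971*g^2 - 1.4886*g + 22.8649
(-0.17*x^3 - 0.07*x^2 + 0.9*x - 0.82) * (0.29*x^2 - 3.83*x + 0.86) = -0.0493*x^5 + 0.6308*x^4 + 0.3829*x^3 - 3.745*x^2 + 3.9146*x - 0.7052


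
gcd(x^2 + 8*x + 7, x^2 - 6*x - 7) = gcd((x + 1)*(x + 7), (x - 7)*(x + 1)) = x + 1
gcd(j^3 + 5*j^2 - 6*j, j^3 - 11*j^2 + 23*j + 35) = 1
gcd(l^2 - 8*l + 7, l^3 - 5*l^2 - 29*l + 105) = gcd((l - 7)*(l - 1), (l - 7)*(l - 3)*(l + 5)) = l - 7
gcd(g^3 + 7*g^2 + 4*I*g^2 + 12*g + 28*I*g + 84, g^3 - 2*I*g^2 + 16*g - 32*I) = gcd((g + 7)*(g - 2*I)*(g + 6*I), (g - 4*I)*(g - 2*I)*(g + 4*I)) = g - 2*I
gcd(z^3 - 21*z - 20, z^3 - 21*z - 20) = z^3 - 21*z - 20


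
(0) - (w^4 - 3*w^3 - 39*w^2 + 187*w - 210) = -w^4 + 3*w^3 + 39*w^2 - 187*w + 210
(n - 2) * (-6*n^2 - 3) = -6*n^3 + 12*n^2 - 3*n + 6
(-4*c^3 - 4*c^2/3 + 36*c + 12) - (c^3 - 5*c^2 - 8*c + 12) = -5*c^3 + 11*c^2/3 + 44*c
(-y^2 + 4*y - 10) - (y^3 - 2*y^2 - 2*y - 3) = -y^3 + y^2 + 6*y - 7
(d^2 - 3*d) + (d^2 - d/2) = 2*d^2 - 7*d/2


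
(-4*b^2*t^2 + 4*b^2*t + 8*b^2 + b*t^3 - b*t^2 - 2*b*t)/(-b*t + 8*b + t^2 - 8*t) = b*(4*b*t^2 - 4*b*t - 8*b - t^3 + t^2 + 2*t)/(b*t - 8*b - t^2 + 8*t)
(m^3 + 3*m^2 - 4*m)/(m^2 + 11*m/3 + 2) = 3*m*(m^2 + 3*m - 4)/(3*m^2 + 11*m + 6)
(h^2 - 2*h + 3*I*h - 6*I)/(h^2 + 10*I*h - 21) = (h - 2)/(h + 7*I)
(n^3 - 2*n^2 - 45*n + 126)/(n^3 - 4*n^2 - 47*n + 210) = (n - 3)/(n - 5)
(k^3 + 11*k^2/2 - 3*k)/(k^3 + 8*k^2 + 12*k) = (k - 1/2)/(k + 2)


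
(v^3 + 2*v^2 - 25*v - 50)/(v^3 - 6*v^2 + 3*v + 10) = (v^2 + 7*v + 10)/(v^2 - v - 2)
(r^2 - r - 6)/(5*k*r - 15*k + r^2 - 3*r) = (r + 2)/(5*k + r)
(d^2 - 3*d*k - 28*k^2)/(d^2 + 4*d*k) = (d - 7*k)/d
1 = 1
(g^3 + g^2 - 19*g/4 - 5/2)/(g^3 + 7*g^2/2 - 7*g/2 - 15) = (g + 1/2)/(g + 3)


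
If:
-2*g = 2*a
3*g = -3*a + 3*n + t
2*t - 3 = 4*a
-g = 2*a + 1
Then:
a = -1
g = 1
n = 1/6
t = -1/2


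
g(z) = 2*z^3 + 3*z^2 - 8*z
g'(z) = 6*z^2 + 6*z - 8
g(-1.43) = 11.73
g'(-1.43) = -4.31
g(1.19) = -1.90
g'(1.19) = 7.64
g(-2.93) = -1.11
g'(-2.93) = 25.93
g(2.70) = 39.64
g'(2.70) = 51.94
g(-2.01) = 11.96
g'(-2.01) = 4.18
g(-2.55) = 6.74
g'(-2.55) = 15.72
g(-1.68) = 12.42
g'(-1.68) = -1.15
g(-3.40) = -16.73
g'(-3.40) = 40.96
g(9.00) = 1629.00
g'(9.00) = 532.00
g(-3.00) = -3.00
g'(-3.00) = 28.00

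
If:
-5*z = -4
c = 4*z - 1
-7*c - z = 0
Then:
No Solution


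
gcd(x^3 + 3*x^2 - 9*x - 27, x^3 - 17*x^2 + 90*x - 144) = x - 3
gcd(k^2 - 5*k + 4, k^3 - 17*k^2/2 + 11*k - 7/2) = k - 1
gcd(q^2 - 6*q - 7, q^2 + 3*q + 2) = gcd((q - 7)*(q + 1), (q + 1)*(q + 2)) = q + 1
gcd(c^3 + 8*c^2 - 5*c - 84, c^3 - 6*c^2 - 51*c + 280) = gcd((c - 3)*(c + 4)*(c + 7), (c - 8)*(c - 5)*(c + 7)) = c + 7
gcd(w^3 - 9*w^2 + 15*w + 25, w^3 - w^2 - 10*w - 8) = w + 1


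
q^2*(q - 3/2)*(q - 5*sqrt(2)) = q^4 - 5*sqrt(2)*q^3 - 3*q^3/2 + 15*sqrt(2)*q^2/2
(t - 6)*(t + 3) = t^2 - 3*t - 18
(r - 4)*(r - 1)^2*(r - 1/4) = r^4 - 25*r^3/4 + 21*r^2/2 - 25*r/4 + 1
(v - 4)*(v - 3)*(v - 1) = v^3 - 8*v^2 + 19*v - 12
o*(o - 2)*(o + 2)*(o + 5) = o^4 + 5*o^3 - 4*o^2 - 20*o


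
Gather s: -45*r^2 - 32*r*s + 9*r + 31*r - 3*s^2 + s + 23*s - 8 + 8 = -45*r^2 + 40*r - 3*s^2 + s*(24 - 32*r)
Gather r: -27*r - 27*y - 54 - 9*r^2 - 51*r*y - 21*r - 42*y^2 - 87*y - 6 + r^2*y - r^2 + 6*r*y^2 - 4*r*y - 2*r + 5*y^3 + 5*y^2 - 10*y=r^2*(y - 10) + r*(6*y^2 - 55*y - 50) + 5*y^3 - 37*y^2 - 124*y - 60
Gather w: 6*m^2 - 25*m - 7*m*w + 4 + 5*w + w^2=6*m^2 - 25*m + w^2 + w*(5 - 7*m) + 4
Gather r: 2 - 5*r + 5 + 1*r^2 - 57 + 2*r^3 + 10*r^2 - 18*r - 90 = 2*r^3 + 11*r^2 - 23*r - 140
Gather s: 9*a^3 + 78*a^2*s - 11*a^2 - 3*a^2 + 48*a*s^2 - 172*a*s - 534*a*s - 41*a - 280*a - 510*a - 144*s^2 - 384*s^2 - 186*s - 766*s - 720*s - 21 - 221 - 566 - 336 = 9*a^3 - 14*a^2 - 831*a + s^2*(48*a - 528) + s*(78*a^2 - 706*a - 1672) - 1144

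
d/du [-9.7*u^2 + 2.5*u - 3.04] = 2.5 - 19.4*u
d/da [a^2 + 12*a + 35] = 2*a + 12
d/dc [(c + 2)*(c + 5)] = 2*c + 7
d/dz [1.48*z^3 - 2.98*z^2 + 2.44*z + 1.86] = 4.44*z^2 - 5.96*z + 2.44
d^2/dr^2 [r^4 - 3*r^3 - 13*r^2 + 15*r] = 12*r^2 - 18*r - 26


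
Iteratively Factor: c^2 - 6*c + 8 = (c - 2)*(c - 4)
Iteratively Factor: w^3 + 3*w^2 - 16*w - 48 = (w - 4)*(w^2 + 7*w + 12) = (w - 4)*(w + 4)*(w + 3)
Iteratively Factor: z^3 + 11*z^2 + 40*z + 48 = (z + 4)*(z^2 + 7*z + 12) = (z + 3)*(z + 4)*(z + 4)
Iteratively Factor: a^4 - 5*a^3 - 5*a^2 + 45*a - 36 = (a - 1)*(a^3 - 4*a^2 - 9*a + 36) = (a - 1)*(a + 3)*(a^2 - 7*a + 12) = (a - 3)*(a - 1)*(a + 3)*(a - 4)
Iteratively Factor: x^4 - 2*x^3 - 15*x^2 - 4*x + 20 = (x - 1)*(x^3 - x^2 - 16*x - 20) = (x - 5)*(x - 1)*(x^2 + 4*x + 4) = (x - 5)*(x - 1)*(x + 2)*(x + 2)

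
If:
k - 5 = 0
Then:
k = 5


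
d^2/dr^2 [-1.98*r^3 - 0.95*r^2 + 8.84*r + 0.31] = -11.88*r - 1.9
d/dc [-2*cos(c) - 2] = 2*sin(c)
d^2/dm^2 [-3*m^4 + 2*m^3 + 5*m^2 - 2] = -36*m^2 + 12*m + 10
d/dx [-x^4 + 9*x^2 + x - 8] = -4*x^3 + 18*x + 1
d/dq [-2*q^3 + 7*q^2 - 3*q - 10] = -6*q^2 + 14*q - 3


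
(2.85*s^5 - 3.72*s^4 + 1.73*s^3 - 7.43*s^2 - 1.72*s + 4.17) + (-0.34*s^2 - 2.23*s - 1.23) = 2.85*s^5 - 3.72*s^4 + 1.73*s^3 - 7.77*s^2 - 3.95*s + 2.94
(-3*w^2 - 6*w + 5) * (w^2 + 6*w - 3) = -3*w^4 - 24*w^3 - 22*w^2 + 48*w - 15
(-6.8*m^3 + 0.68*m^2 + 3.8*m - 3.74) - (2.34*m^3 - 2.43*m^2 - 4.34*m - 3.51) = -9.14*m^3 + 3.11*m^2 + 8.14*m - 0.23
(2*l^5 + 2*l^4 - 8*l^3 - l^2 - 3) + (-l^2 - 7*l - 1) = 2*l^5 + 2*l^4 - 8*l^3 - 2*l^2 - 7*l - 4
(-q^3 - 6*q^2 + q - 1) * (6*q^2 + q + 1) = -6*q^5 - 37*q^4 - q^3 - 11*q^2 - 1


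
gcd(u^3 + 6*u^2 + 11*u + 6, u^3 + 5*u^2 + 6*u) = u^2 + 5*u + 6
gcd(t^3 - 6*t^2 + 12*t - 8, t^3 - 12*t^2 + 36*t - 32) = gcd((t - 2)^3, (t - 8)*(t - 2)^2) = t^2 - 4*t + 4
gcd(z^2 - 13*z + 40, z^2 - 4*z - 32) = z - 8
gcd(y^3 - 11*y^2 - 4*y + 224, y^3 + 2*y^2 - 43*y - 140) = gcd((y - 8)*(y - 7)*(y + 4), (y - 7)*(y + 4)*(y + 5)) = y^2 - 3*y - 28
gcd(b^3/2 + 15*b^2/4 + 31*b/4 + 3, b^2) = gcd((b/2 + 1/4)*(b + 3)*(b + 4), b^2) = 1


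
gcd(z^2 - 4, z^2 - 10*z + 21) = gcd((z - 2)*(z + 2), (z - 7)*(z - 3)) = 1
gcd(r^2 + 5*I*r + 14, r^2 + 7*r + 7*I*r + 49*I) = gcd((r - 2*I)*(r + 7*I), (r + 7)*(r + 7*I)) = r + 7*I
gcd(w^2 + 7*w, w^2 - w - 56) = w + 7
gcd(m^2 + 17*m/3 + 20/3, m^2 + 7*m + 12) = m + 4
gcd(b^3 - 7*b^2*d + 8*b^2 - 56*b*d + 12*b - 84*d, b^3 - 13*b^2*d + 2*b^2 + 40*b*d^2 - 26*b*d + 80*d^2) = b + 2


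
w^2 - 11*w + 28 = (w - 7)*(w - 4)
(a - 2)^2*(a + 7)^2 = a^4 + 10*a^3 - 3*a^2 - 140*a + 196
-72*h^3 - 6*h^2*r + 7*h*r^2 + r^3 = (-3*h + r)*(4*h + r)*(6*h + r)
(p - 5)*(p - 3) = p^2 - 8*p + 15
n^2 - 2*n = n*(n - 2)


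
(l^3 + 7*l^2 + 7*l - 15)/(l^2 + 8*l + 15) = l - 1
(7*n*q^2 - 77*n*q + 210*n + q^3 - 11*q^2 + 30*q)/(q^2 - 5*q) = 7*n - 42*n/q + q - 6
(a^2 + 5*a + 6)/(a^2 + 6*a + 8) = (a + 3)/(a + 4)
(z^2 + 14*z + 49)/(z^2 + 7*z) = (z + 7)/z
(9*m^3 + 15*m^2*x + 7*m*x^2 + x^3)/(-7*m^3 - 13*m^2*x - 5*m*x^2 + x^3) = (9*m^2 + 6*m*x + x^2)/(-7*m^2 - 6*m*x + x^2)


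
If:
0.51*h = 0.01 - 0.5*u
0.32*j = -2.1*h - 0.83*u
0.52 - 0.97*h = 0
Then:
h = 0.54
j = -2.15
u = -0.53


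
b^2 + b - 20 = (b - 4)*(b + 5)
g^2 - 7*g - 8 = (g - 8)*(g + 1)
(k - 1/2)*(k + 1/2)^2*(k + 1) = k^4 + 3*k^3/2 + k^2/4 - 3*k/8 - 1/8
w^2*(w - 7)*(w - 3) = w^4 - 10*w^3 + 21*w^2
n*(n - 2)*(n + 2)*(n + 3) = n^4 + 3*n^3 - 4*n^2 - 12*n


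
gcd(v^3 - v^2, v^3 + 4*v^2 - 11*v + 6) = v - 1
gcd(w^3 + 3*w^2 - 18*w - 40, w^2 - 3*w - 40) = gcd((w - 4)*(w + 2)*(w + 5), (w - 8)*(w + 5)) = w + 5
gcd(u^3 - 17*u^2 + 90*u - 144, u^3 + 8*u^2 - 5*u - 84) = u - 3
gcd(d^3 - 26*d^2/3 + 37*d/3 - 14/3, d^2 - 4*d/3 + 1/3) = d - 1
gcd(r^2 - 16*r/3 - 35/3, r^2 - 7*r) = r - 7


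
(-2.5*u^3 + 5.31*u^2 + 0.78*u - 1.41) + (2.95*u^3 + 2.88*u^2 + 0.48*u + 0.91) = 0.45*u^3 + 8.19*u^2 + 1.26*u - 0.5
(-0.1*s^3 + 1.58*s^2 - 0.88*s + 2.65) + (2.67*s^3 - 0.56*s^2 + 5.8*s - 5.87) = 2.57*s^3 + 1.02*s^2 + 4.92*s - 3.22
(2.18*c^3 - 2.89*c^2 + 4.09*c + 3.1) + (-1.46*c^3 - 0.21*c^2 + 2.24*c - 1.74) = 0.72*c^3 - 3.1*c^2 + 6.33*c + 1.36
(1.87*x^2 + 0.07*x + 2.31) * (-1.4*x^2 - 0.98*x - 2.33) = -2.618*x^4 - 1.9306*x^3 - 7.6597*x^2 - 2.4269*x - 5.3823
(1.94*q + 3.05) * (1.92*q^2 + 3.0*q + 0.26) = 3.7248*q^3 + 11.676*q^2 + 9.6544*q + 0.793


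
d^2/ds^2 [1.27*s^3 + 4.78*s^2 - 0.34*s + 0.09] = 7.62*s + 9.56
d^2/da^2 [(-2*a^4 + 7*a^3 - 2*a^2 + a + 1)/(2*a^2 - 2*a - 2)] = (-2*a^6 + 6*a^5 - 3*a^3 + 6*a^2 + 21*a - 1)/(a^6 - 3*a^5 + 5*a^3 - 3*a - 1)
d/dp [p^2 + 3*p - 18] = 2*p + 3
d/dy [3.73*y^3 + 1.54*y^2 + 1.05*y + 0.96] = 11.19*y^2 + 3.08*y + 1.05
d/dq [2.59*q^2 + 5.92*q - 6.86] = 5.18*q + 5.92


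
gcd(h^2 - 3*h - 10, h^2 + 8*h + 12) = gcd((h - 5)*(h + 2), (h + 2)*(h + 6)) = h + 2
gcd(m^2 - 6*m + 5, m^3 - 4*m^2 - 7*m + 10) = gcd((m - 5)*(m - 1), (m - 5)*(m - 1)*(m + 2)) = m^2 - 6*m + 5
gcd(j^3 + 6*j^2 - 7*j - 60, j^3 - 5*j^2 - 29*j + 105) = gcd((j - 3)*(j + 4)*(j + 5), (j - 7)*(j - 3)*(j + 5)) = j^2 + 2*j - 15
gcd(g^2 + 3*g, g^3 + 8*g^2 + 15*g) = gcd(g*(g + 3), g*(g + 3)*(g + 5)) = g^2 + 3*g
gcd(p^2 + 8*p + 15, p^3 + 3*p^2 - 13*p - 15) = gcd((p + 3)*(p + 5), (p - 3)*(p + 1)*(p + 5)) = p + 5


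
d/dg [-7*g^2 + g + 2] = 1 - 14*g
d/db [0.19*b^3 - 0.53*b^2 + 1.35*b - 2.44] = 0.57*b^2 - 1.06*b + 1.35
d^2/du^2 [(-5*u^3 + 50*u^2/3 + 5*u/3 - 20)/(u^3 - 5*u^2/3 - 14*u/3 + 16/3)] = 30*(15*u^6 - 117*u^5 + 477*u^4 - 1127*u^3 + 1580*u^2 - 952*u - 176)/(27*u^9 - 135*u^8 - 153*u^7 + 1567*u^6 - 726*u^5 - 5772*u^4 + 6280*u^3 + 5568*u^2 - 10752*u + 4096)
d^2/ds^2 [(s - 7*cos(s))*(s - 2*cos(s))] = 9*s*cos(s) + 56*sin(s)^2 + 18*sin(s) - 26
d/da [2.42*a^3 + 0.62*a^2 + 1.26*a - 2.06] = 7.26*a^2 + 1.24*a + 1.26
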